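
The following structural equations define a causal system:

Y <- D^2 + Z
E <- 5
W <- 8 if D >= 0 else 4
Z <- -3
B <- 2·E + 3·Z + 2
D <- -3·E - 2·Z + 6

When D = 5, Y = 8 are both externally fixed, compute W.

8

The joint intervention fixes D = 5, Y = 8, removing each variable's own equation.
W = 8 if D >= 0 else 4  [with D=5]  = 8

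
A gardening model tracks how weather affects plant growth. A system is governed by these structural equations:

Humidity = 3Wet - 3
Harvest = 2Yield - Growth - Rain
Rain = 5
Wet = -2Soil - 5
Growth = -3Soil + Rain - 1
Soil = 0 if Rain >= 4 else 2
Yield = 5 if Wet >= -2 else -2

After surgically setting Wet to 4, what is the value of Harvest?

The intervention breaks the incoming arrows to Wet: Wet = -2Soil - 5 no longer applies, and Wet = 4.
Soil = 0 if Rain >= 4 else 2  [with Rain=5]  = 0
Growth = -3Soil + Rain - 1  [with Soil=0, Rain=5]  = 4
Yield = 5 if Wet >= -2 else -2  [with Wet=4]  = 5
Harvest = 2Yield - Growth - Rain  [with Yield=5, Growth=4, Rain=5]  = 1

1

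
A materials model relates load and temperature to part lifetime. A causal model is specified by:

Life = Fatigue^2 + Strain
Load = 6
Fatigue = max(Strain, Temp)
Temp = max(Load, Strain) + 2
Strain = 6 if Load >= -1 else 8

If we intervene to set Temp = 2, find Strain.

Under do(Temp=2), the mechanism Temp = max(Load, Strain) + 2 is discarded; Temp is fixed at 2.
Since Strain is not a descendant of the intervened variable, it is unaffected.
Strain = 6 if Load >= -1 else 8  [with Load=6]  = 6

6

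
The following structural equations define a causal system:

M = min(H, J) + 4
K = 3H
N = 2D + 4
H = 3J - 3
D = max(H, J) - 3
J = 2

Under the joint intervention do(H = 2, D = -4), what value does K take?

The joint intervention fixes H = 2, D = -4, removing each variable's own equation.
K = 3H  [with H=2]  = 6

6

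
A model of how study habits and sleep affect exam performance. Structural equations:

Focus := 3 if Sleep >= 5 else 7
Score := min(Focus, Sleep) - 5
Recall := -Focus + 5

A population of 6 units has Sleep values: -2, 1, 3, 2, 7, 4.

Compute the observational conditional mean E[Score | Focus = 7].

Observing Focus=7 restricts to units where Focus's equation naturally yields 7: Sleep ∈ {-2, 1, 3, 2, 4}. In that subpopulation Score = -7, -4, -2, -3, -1, mean -3.4.

-3.4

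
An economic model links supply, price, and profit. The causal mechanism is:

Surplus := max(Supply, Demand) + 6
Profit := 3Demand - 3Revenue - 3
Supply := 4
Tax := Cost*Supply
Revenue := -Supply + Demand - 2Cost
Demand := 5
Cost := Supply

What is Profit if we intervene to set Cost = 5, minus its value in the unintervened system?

The intervention breaks the incoming arrows to Cost: Cost := Supply no longer applies, and Cost = 5.
Revenue = -Supply + Demand - 2Cost  [with Supply=4, Demand=5, Cost=5]  = -9
Profit = 3Demand - 3Revenue - 3  [with Demand=5, Revenue=-9]  = 39
Without intervention: Cost = Supply  [with Supply=4]  = 4; Revenue = -Supply + Demand - 2Cost  [with Supply=4, Demand=5, Cost=4]  = -7; Profit = 3Demand - 3Revenue - 3  [with Demand=5, Revenue=-7]  = 33.
Change = 39 − 33 = 6.

6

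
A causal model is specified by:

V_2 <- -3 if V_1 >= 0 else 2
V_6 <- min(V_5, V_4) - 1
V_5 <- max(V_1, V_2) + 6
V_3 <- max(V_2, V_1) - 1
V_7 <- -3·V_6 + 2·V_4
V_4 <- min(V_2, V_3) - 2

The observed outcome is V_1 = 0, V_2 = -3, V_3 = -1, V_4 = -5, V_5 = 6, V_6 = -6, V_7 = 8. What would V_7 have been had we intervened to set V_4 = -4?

The intervention breaks the incoming arrows to V_4: V_4 <- min(V_2, V_3) - 2 no longer applies, and V_4 = -4.
V_2 = -3 if V_1 >= 0 else 2  [with V_1=0]  = -3
V_5 = max(V_1, V_2) + 6  [with V_1=0, V_2=-3]  = 6
V_6 = min(V_5, V_4) - 1  [with V_5=6, V_4=-4]  = -5
V_7 = -3·V_6 + 2·V_4  [with V_6=-5, V_4=-4]  = 7

7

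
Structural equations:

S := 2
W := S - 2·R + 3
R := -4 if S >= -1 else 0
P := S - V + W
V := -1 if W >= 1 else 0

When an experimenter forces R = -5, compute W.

The intervention breaks the incoming arrows to R: R := -4 if S >= -1 else 0 no longer applies, and R = -5.
W = S - 2·R + 3  [with S=2, R=-5]  = 15

15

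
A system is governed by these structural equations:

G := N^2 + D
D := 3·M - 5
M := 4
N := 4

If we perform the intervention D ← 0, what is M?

4

Under do(D=0), the mechanism D := 3·M - 5 is discarded; D is fixed at 0.
M is not downstream of the intervention, so its value is determined by the original equations.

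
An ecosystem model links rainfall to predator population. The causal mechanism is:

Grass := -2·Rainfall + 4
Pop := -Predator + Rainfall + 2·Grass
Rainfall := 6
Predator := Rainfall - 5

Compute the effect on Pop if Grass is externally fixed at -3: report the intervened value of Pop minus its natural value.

10

Under do(Grass=-3), the mechanism Grass := -2·Rainfall + 4 is discarded; Grass is fixed at -3.
Predator = Rainfall - 5  [with Rainfall=6]  = 1
Pop = -Predator + Rainfall + 2·Grass  [with Predator=1, Rainfall=6, Grass=-3]  = -1
Without intervention: Grass = -2·Rainfall + 4  [with Rainfall=6]  = -8; Predator = Rainfall - 5  [with Rainfall=6]  = 1; Pop = -Predator + Rainfall + 2·Grass  [with Predator=1, Rainfall=6, Grass=-8]  = -11.
Change = -1 − (-11) = 10.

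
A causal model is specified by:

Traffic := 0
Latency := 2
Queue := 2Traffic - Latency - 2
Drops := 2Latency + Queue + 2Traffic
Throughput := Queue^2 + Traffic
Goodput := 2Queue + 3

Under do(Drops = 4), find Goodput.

Under do(Drops=4), the mechanism Drops := 2Latency + Queue + 2Traffic is discarded; Drops is fixed at 4.
Since Goodput is not a descendant of the intervened variable, it is unaffected.
Queue = 2Traffic - Latency - 2  [with Traffic=0, Latency=2]  = -4
Goodput = 2Queue + 3  [with Queue=-4]  = -5

-5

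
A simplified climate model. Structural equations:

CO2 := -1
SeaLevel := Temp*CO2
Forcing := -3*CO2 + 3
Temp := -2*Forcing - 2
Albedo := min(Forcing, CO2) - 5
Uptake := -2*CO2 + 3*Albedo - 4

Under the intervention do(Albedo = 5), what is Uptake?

13

Under do(Albedo=5), the mechanism Albedo := min(Forcing, CO2) - 5 is discarded; Albedo is fixed at 5.
Uptake = -2*CO2 + 3*Albedo - 4  [with CO2=-1, Albedo=5]  = 13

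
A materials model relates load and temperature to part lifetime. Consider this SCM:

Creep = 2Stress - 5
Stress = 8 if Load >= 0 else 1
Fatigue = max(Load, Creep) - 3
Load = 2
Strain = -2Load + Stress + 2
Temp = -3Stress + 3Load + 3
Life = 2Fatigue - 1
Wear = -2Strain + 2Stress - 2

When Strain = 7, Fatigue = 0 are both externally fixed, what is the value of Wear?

Under do(Strain = 7, Fatigue = 0), each intervened variable's structural equation is replaced by its fixed value.
Stress = 8 if Load >= 0 else 1  [with Load=2]  = 8
Wear = -2Strain + 2Stress - 2  [with Strain=7, Stress=8]  = 0

0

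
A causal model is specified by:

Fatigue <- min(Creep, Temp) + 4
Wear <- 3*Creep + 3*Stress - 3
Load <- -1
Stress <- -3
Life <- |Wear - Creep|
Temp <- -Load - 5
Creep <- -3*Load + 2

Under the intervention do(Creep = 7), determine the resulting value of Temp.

-4

Under do(Creep=7), the mechanism Creep <- -3*Load + 2 is discarded; Creep is fixed at 7.
Since Temp is not a descendant of the intervened variable, it is unaffected.
Temp = -Load - 5  [with Load=-1]  = -4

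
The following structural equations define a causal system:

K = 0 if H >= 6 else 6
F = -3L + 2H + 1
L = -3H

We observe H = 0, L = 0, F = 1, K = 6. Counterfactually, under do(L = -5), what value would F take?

16

The intervention breaks the incoming arrows to L: L = -3H no longer applies, and L = -5.
F = -3L + 2H + 1  [with L=-5, H=0]  = 16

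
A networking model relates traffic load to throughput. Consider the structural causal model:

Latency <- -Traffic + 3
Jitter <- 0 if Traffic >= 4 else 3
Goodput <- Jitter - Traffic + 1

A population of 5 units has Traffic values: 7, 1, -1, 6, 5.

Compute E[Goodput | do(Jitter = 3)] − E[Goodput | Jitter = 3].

Under do(Jitter=3), Jitter's equation is replaced by Jitter=3 for every unit. Per-unit Goodput: -3, 3, 5, -2, -1. Mean = 0.4.
Conditioning on Jitter=3 selects the 2 unit(s) with Traffic ∈ {1, -1}. Their Goodput values: 3, 5. Mean = 4.
Difference = 0.4 − 4 = -3.6.

-3.6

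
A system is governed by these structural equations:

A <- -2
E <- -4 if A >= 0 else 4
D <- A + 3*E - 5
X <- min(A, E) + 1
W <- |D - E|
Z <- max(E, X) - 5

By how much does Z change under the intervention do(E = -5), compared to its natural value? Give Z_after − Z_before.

-8

Under do(E=-5), the mechanism E <- -4 if A >= 0 else 4 is discarded; E is fixed at -5.
X = min(A, E) + 1  [with A=-2, E=-5]  = -4
Z = max(E, X) - 5  [with E=-5, X=-4]  = -9
Without intervention: E = -4 if A >= 0 else 4  [with A=-2]  = 4; X = min(A, E) + 1  [with A=-2, E=4]  = -1; Z = max(E, X) - 5  [with E=4, X=-1]  = -1.
Change = -9 − (-1) = -8.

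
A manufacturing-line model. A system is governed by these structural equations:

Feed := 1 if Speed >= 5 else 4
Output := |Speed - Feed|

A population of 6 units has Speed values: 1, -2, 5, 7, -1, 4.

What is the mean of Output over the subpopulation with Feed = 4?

3.5

Observing Feed=4 restricts to units where Feed's equation naturally yields 4: Speed ∈ {1, -2, -1, 4}. In that subpopulation Output = 3, 6, 5, 0, mean 3.5.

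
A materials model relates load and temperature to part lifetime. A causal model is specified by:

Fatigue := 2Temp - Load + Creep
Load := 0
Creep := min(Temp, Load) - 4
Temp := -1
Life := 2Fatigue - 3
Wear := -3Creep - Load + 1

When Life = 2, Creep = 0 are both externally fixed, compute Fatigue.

-2

Under do(Life = 2, Creep = 0), each intervened variable's structural equation is replaced by its fixed value.
Fatigue = 2Temp - Load + Creep  [with Temp=-1, Load=0, Creep=0]  = -2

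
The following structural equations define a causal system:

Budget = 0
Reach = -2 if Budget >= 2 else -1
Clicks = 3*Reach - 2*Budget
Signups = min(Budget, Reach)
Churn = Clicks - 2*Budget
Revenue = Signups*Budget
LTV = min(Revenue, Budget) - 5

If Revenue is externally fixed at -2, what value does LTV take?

Intervening sets Revenue = -2 and removes its equation (Revenue = Signups*Budget).
LTV = min(Revenue, Budget) - 5  [with Revenue=-2, Budget=0]  = -7

-7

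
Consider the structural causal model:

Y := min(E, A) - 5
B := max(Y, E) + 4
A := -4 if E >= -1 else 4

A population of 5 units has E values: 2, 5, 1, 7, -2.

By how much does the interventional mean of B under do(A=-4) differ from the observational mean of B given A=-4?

-1.15

do(A=-4) breaks A's dependence on E. With A=-4 fixed, B across the units is 6, 9, 5, 11, 2, mean 6.6.
E[B|A=-4] averages over only the 4 units with A=-4 (E = 2, 5, 1, 7): B = 6, 9, 5, 11, mean 7.75.
Difference = 6.6 − 7.75 = -1.15.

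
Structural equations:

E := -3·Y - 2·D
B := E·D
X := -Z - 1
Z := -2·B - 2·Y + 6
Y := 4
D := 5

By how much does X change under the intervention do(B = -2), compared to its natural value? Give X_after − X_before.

216

Under do(B=-2), the mechanism B := E·D is discarded; B is fixed at -2.
Z = -2·B - 2·Y + 6  [with B=-2, Y=4]  = 2
X = -Z - 1  [with Z=2]  = -3
Without intervention: E = -3·Y - 2·D  [with Y=4, D=5]  = -22; B = E·D  [with E=-22, D=5]  = -110; Z = -2·B - 2·Y + 6  [with B=-110, Y=4]  = 218; X = -Z - 1  [with Z=218]  = -219.
Change = -3 − (-219) = 216.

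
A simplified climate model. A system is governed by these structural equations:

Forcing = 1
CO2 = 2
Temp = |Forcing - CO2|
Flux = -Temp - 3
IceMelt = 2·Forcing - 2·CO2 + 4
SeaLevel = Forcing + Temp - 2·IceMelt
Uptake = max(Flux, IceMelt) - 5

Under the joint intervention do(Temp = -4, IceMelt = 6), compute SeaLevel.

Setting Temp = -4, IceMelt = 6 by intervention discards those variables' equations.
SeaLevel = Forcing + Temp - 2·IceMelt  [with Forcing=1, Temp=-4, IceMelt=6]  = -15

-15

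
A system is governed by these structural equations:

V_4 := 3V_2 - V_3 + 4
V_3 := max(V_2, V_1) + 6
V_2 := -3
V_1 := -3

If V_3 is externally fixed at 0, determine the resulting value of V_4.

The intervention breaks the incoming arrows to V_3: V_3 := max(V_2, V_1) + 6 no longer applies, and V_3 = 0.
V_4 = 3V_2 - V_3 + 4  [with V_2=-3, V_3=0]  = -5

-5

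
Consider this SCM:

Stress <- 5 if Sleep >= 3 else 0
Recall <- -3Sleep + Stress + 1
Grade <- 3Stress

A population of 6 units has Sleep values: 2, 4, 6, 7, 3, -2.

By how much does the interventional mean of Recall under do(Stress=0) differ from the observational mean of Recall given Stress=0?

The intervention sets Stress=0 in all 6 units regardless of Sleep. Recomputing Recall per unit gives -5, -11, -17, -20, -8, 7; average -9.
Conditioning on Stress=0 selects the 2 unit(s) with Sleep ∈ {2, -2}. Their Recall values: -5, 7. Mean = 1.
Difference = -9 − 1 = -10.

-10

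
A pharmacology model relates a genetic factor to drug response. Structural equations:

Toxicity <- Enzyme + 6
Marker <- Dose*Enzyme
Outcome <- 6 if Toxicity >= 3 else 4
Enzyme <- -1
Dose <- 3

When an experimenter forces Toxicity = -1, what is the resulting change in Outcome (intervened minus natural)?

Intervening sets Toxicity = -1 and removes its equation (Toxicity <- Enzyme + 6).
Outcome = 6 if Toxicity >= 3 else 4  [with Toxicity=-1]  = 4
Without intervention: Toxicity = Enzyme + 6  [with Enzyme=-1]  = 5; Outcome = 6 if Toxicity >= 3 else 4  [with Toxicity=5]  = 6.
Change = 4 − 6 = -2.

-2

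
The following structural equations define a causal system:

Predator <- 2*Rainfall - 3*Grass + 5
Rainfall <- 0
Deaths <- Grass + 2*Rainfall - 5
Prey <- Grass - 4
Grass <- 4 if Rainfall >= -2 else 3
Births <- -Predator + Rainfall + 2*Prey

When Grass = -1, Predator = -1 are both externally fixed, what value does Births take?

Setting Grass = -1, Predator = -1 by intervention discards those variables' equations.
Prey = Grass - 4  [with Grass=-1]  = -5
Births = -Predator + Rainfall + 2*Prey  [with Predator=-1, Rainfall=0, Prey=-5]  = -9

-9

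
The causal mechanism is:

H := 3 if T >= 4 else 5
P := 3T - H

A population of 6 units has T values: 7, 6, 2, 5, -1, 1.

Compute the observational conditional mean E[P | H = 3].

15

Conditioning on H=3 selects the 3 unit(s) with T ∈ {7, 6, 5}. Their P values: 18, 15, 12. Mean = 15.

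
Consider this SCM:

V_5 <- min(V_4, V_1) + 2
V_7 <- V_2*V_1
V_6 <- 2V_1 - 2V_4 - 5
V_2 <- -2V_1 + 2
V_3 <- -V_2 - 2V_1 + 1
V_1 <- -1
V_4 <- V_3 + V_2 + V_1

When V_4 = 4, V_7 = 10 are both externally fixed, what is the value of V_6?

-15

The joint intervention fixes V_4 = 4, V_7 = 10, removing each variable's own equation.
V_6 = 2V_1 - 2V_4 - 5  [with V_1=-1, V_4=4]  = -15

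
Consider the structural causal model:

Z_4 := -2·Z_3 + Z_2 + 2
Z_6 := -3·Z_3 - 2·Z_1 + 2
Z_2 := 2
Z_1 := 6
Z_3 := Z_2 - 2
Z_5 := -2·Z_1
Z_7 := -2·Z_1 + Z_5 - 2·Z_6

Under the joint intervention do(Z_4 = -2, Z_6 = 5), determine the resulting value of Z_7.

-34

Setting Z_4 = -2, Z_6 = 5 by intervention discards those variables' equations.
Z_5 = -2·Z_1  [with Z_1=6]  = -12
Z_7 = -2·Z_1 + Z_5 - 2·Z_6  [with Z_1=6, Z_5=-12, Z_6=5]  = -34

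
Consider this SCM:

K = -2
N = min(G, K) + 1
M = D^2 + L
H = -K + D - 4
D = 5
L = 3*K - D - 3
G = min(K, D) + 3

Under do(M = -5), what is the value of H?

3

Intervening sets M = -5 and removes its equation (M = D^2 + L).
H is not downstream of the intervention, so its value is determined by the original equations.
H = -K + D - 4  [with K=-2, D=5]  = 3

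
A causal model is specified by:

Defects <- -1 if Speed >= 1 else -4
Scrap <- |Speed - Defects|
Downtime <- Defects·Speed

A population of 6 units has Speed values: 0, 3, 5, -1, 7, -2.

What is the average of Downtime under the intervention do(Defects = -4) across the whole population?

-8

The intervention sets Defects=-4 in all 6 units regardless of Speed. Recomputing Downtime per unit gives 0, -12, -20, 4, -28, 8; average -8.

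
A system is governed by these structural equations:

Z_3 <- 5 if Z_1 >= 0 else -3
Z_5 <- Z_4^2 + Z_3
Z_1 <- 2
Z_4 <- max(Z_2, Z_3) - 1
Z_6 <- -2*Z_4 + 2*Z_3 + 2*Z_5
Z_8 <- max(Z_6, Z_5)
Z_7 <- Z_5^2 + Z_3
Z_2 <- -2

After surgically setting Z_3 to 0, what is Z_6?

The intervention breaks the incoming arrows to Z_3: Z_3 <- 5 if Z_1 >= 0 else -3 no longer applies, and Z_3 = 0.
Z_4 = max(Z_2, Z_3) - 1  [with Z_2=-2, Z_3=0]  = -1
Z_5 = Z_4^2 + Z_3  [with Z_4=-1, Z_3=0]  = 1
Z_6 = -2*Z_4 + 2*Z_3 + 2*Z_5  [with Z_4=-1, Z_3=0, Z_5=1]  = 4

4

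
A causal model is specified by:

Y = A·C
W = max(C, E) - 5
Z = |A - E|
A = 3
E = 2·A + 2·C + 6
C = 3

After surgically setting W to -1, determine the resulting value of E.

The intervention breaks the incoming arrows to W: W = max(C, E) - 5 no longer applies, and W = -1.
Since E is not a descendant of the intervened variable, it is unaffected.
E = 2·A + 2·C + 6  [with A=3, C=3]  = 18

18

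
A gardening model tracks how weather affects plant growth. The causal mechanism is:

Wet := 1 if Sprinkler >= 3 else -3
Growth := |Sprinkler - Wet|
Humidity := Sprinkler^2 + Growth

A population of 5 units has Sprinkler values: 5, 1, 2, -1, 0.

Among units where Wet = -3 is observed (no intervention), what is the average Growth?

E[Growth|Wet=-3] averages over only the 4 units with Wet=-3 (Sprinkler = 1, 2, -1, 0): Growth = 4, 5, 2, 3, mean 3.5.

3.5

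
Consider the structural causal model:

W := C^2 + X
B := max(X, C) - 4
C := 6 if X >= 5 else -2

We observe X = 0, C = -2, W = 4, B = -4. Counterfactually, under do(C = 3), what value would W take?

9

The intervention breaks the incoming arrows to C: C := 6 if X >= 5 else -2 no longer applies, and C = 3.
W = C^2 + X  [with C=3, X=0]  = 9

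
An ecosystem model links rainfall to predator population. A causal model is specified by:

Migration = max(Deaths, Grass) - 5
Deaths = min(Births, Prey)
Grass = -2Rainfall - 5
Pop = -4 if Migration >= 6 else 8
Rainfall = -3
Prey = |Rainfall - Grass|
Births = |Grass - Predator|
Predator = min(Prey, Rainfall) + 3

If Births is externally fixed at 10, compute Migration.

Under do(Births=10), the mechanism Births = |Grass - Predator| is discarded; Births is fixed at 10.
Grass = -2Rainfall - 5  [with Rainfall=-3]  = 1
Prey = |Rainfall - Grass|  [with Rainfall=-3, Grass=1]  = 4
Deaths = min(Births, Prey)  [with Births=10, Prey=4]  = 4
Migration = max(Deaths, Grass) - 5  [with Deaths=4, Grass=1]  = -1

-1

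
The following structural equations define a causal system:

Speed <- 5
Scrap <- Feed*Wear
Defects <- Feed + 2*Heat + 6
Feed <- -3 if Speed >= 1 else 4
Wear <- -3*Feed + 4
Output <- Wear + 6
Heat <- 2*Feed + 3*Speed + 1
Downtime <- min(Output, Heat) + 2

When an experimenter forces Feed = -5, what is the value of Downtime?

do(Feed=-5) replaces the equation Feed <- -3 if Speed >= 1 else 4 with the constant Feed = -5.
Heat = 2*Feed + 3*Speed + 1  [with Feed=-5, Speed=5]  = 6
Wear = -3*Feed + 4  [with Feed=-5]  = 19
Output = Wear + 6  [with Wear=19]  = 25
Downtime = min(Output, Heat) + 2  [with Output=25, Heat=6]  = 8

8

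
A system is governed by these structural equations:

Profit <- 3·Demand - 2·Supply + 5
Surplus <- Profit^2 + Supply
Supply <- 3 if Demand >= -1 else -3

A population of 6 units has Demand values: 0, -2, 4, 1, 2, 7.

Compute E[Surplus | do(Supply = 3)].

do(Supply=3) breaks Supply's dependence on Demand. With Supply=3 fixed, Surplus across the units is 4, 52, 124, 7, 28, 403, mean 103.

103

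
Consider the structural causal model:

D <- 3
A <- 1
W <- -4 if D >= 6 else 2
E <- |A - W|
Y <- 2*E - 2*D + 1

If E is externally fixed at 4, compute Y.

3

Intervening sets E = 4 and removes its equation (E <- |A - W|).
Y = 2*E - 2*D + 1  [with E=4, D=3]  = 3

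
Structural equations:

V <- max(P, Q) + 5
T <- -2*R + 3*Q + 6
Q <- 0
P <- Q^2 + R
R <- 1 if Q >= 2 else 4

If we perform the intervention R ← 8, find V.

13

Under do(R=8), the mechanism R <- 1 if Q >= 2 else 4 is discarded; R is fixed at 8.
P = Q^2 + R  [with Q=0, R=8]  = 8
V = max(P, Q) + 5  [with P=8, Q=0]  = 13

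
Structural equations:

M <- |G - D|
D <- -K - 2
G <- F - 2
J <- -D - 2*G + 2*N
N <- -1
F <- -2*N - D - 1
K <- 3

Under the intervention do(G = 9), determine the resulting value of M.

14

Under do(G=9), the mechanism G <- F - 2 is discarded; G is fixed at 9.
D = -K - 2  [with K=3]  = -5
M = |G - D|  [with G=9, D=-5]  = 14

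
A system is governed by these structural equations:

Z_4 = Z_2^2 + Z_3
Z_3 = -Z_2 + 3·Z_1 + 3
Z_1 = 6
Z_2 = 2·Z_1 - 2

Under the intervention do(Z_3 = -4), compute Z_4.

96

The intervention breaks the incoming arrows to Z_3: Z_3 = -Z_2 + 3·Z_1 + 3 no longer applies, and Z_3 = -4.
Z_2 = 2·Z_1 - 2  [with Z_1=6]  = 10
Z_4 = Z_2^2 + Z_3  [with Z_2=10, Z_3=-4]  = 96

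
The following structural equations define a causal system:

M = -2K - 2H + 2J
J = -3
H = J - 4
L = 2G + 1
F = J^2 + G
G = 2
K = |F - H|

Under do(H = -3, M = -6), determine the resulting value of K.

Under do(H = -3, M = -6), each intervened variable's structural equation is replaced by its fixed value.
F = J^2 + G  [with J=-3, G=2]  = 11
K = |F - H|  [with F=11, H=-3]  = 14

14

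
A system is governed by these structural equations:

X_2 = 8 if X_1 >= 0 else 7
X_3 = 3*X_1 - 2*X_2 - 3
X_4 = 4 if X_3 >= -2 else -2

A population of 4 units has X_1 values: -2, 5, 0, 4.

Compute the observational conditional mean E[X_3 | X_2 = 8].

E[X_3|X_2=8] averages over only the 3 units with X_2=8 (X_1 = 5, 0, 4): X_3 = -4, -19, -7, mean -10.

-10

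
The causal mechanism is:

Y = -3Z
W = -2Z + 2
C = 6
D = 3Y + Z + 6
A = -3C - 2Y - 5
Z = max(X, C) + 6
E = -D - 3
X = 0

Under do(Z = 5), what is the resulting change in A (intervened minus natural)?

do(Z=5) replaces the equation Z = max(X, C) + 6 with the constant Z = 5.
Y = -3Z  [with Z=5]  = -15
A = -3C - 2Y - 5  [with C=6, Y=-15]  = 7
Without intervention: Z = max(X, C) + 6  [with X=0, C=6]  = 12; Y = -3Z  [with Z=12]  = -36; A = -3C - 2Y - 5  [with C=6, Y=-36]  = 49.
Change = 7 − 49 = -42.

-42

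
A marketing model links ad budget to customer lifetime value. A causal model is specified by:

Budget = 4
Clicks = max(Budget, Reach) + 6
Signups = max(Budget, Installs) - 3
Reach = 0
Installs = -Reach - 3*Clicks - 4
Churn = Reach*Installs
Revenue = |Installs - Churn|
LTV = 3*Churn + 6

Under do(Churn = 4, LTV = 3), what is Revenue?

38

Under do(Churn = 4, LTV = 3), each intervened variable's structural equation is replaced by its fixed value.
Clicks = max(Budget, Reach) + 6  [with Budget=4, Reach=0]  = 10
Installs = -Reach - 3*Clicks - 4  [with Reach=0, Clicks=10]  = -34
Revenue = |Installs - Churn|  [with Installs=-34, Churn=4]  = 38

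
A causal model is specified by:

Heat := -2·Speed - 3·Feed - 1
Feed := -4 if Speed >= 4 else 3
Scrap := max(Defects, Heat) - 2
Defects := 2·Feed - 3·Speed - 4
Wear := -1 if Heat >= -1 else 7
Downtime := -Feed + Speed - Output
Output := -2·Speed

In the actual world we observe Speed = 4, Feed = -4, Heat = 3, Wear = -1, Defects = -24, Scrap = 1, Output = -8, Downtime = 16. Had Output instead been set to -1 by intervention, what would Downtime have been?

9

do(Output=-1) replaces the equation Output := -2·Speed with the constant Output = -1.
Feed = -4 if Speed >= 4 else 3  [with Speed=4]  = -4
Downtime = -Feed + Speed - Output  [with Feed=-4, Speed=4, Output=-1]  = 9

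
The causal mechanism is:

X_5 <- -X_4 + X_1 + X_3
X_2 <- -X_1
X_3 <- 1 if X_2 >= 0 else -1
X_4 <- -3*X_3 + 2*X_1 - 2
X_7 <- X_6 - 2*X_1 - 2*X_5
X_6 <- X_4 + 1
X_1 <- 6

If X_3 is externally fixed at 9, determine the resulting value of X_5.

32

do(X_3=9) replaces the equation X_3 <- 1 if X_2 >= 0 else -1 with the constant X_3 = 9.
X_4 = -3*X_3 + 2*X_1 - 2  [with X_3=9, X_1=6]  = -17
X_5 = -X_4 + X_1 + X_3  [with X_4=-17, X_1=6, X_3=9]  = 32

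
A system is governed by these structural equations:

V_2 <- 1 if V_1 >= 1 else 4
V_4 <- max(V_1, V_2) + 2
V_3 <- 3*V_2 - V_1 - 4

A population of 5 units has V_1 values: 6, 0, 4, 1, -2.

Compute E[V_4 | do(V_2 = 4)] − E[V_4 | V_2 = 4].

do(V_2=4) breaks V_2's dependence on V_1. With V_2=4 fixed, V_4 across the units is 8, 6, 6, 6, 6, mean 6.4.
Conditioning on V_2=4 selects the 2 unit(s) with V_1 ∈ {0, -2}. Their V_4 values: 6, 6. Mean = 6.
Difference = 6.4 − 6 = 0.4.

0.4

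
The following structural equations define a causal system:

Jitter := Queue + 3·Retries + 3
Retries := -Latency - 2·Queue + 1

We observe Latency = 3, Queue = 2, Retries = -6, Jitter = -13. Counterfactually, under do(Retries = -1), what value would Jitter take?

The intervention breaks the incoming arrows to Retries: Retries := -Latency - 2·Queue + 1 no longer applies, and Retries = -1.
Jitter = Queue + 3·Retries + 3  [with Queue=2, Retries=-1]  = 2

2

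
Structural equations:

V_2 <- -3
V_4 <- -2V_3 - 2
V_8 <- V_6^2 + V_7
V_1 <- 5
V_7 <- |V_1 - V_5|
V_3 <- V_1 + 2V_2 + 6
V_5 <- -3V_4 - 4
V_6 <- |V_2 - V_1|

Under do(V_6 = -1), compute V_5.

do(V_6=-1) replaces the equation V_6 <- |V_2 - V_1| with the constant V_6 = -1.
Since V_5 is not a descendant of the intervened variable, it is unaffected.
V_3 = V_1 + 2V_2 + 6  [with V_1=5, V_2=-3]  = 5
V_4 = -2V_3 - 2  [with V_3=5]  = -12
V_5 = -3V_4 - 4  [with V_4=-12]  = 32

32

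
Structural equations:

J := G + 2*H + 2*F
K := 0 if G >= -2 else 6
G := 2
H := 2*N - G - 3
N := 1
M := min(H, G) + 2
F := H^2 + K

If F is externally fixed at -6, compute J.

-16

Intervening sets F = -6 and removes its equation (F := H^2 + K).
H = 2*N - G - 3  [with N=1, G=2]  = -3
J = G + 2*H + 2*F  [with G=2, H=-3, F=-6]  = -16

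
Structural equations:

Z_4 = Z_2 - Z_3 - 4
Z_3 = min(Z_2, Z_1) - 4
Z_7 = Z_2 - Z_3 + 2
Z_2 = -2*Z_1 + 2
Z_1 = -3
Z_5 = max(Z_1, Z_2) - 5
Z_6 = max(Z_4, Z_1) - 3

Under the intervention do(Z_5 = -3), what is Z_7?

17

Under do(Z_5=-3), the mechanism Z_5 = max(Z_1, Z_2) - 5 is discarded; Z_5 is fixed at -3.
Since Z_7 is not a descendant of the intervened variable, it is unaffected.
Z_2 = -2*Z_1 + 2  [with Z_1=-3]  = 8
Z_3 = min(Z_2, Z_1) - 4  [with Z_2=8, Z_1=-3]  = -7
Z_7 = Z_2 - Z_3 + 2  [with Z_2=8, Z_3=-7]  = 17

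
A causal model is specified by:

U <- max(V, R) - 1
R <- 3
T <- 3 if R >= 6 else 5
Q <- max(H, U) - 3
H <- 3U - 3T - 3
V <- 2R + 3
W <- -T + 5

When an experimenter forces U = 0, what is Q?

-3

Under do(U=0), the mechanism U <- max(V, R) - 1 is discarded; U is fixed at 0.
T = 3 if R >= 6 else 5  [with R=3]  = 5
H = 3U - 3T - 3  [with U=0, T=5]  = -18
Q = max(H, U) - 3  [with H=-18, U=0]  = -3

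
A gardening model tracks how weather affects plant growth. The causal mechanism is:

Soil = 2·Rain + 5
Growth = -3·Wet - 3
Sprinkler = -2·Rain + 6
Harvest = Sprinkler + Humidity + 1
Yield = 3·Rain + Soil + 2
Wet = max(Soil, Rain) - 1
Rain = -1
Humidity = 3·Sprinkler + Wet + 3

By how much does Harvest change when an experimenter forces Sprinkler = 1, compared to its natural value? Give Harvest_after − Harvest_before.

do(Sprinkler=1) replaces the equation Sprinkler = -2·Rain + 6 with the constant Sprinkler = 1.
Soil = 2·Rain + 5  [with Rain=-1]  = 3
Wet = max(Soil, Rain) - 1  [with Soil=3, Rain=-1]  = 2
Humidity = 3·Sprinkler + Wet + 3  [with Sprinkler=1, Wet=2]  = 8
Harvest = Sprinkler + Humidity + 1  [with Sprinkler=1, Humidity=8]  = 10
Without intervention: Sprinkler = -2·Rain + 6  [with Rain=-1]  = 8; Soil = 2·Rain + 5  [with Rain=-1]  = 3; Wet = max(Soil, Rain) - 1  [with Soil=3, Rain=-1]  = 2; Humidity = 3·Sprinkler + Wet + 3  [with Sprinkler=8, Wet=2]  = 29; Harvest = Sprinkler + Humidity + 1  [with Sprinkler=8, Humidity=29]  = 38.
Change = 10 − 38 = -28.

-28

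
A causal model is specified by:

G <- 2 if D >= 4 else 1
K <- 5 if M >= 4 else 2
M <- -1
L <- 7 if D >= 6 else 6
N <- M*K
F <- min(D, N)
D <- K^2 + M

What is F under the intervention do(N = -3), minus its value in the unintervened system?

The intervention breaks the incoming arrows to N: N <- M*K no longer applies, and N = -3.
K = 5 if M >= 4 else 2  [with M=-1]  = 2
D = K^2 + M  [with K=2, M=-1]  = 3
F = min(D, N)  [with D=3, N=-3]  = -3
Without intervention: K = 5 if M >= 4 else 2  [with M=-1]  = 2; N = M*K  [with M=-1, K=2]  = -2; D = K^2 + M  [with K=2, M=-1]  = 3; F = min(D, N)  [with D=3, N=-2]  = -2.
Change = -3 − (-2) = -1.

-1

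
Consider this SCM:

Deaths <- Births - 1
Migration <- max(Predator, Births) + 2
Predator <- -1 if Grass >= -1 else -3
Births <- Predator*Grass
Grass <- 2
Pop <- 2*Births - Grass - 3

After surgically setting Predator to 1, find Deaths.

Under do(Predator=1), the mechanism Predator <- -1 if Grass >= -1 else -3 is discarded; Predator is fixed at 1.
Births = Predator*Grass  [with Predator=1, Grass=2]  = 2
Deaths = Births - 1  [with Births=2]  = 1

1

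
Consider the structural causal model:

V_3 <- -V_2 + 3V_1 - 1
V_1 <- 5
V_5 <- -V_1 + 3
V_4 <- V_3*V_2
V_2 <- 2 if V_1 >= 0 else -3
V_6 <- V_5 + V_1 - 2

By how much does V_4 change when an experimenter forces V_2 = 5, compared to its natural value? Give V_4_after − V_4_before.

21

Under do(V_2=5), the mechanism V_2 <- 2 if V_1 >= 0 else -3 is discarded; V_2 is fixed at 5.
V_3 = -V_2 + 3V_1 - 1  [with V_2=5, V_1=5]  = 9
V_4 = V_3*V_2  [with V_3=9, V_2=5]  = 45
Without intervention: V_2 = 2 if V_1 >= 0 else -3  [with V_1=5]  = 2; V_3 = -V_2 + 3V_1 - 1  [with V_2=2, V_1=5]  = 12; V_4 = V_3*V_2  [with V_3=12, V_2=2]  = 24.
Change = 45 − 24 = 21.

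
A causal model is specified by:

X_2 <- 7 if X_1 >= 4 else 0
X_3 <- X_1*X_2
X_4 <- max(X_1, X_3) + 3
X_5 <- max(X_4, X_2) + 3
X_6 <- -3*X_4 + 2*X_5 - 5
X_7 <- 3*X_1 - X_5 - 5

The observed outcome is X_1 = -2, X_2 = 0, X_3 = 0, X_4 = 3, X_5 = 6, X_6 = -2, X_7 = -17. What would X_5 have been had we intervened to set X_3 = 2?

do(X_3=2) replaces the equation X_3 <- X_1*X_2 with the constant X_3 = 2.
X_2 = 7 if X_1 >= 4 else 0  [with X_1=-2]  = 0
X_4 = max(X_1, X_3) + 3  [with X_1=-2, X_3=2]  = 5
X_5 = max(X_4, X_2) + 3  [with X_4=5, X_2=0]  = 8

8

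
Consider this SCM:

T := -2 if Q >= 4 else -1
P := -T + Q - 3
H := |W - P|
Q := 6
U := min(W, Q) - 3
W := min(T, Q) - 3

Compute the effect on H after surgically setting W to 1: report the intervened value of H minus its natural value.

-6

Intervening sets W = 1 and removes its equation (W := min(T, Q) - 3).
T = -2 if Q >= 4 else -1  [with Q=6]  = -2
P = -T + Q - 3  [with T=-2, Q=6]  = 5
H = |W - P|  [with W=1, P=5]  = 4
Without intervention: T = -2 if Q >= 4 else -1  [with Q=6]  = -2; P = -T + Q - 3  [with T=-2, Q=6]  = 5; W = min(T, Q) - 3  [with T=-2, Q=6]  = -5; H = |W - P|  [with W=-5, P=5]  = 10.
Change = 4 − 10 = -6.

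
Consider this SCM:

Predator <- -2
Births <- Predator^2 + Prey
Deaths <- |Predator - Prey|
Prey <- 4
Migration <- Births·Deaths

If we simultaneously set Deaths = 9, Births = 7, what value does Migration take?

63

The joint intervention fixes Deaths = 9, Births = 7, removing each variable's own equation.
Migration = Births·Deaths  [with Births=7, Deaths=9]  = 63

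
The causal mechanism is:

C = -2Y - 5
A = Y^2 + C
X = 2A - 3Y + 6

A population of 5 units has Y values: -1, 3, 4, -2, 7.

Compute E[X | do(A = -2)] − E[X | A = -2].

Every unit gets A=-2 under the intervention. X values become 5, -7, -10, 8, -19; E[X|do(A=-2)] = -4.6.
Observing A=-2 restricts to units where A's equation naturally yields -2: Y ∈ {-1, 3}. In that subpopulation X = 5, -7, mean -1.
Difference = -4.6 − (-1) = -3.6.

-3.6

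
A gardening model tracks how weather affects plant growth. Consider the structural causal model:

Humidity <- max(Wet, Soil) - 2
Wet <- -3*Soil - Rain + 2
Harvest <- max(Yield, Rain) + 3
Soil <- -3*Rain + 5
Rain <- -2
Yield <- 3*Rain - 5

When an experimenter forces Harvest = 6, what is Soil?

do(Harvest=6) replaces the equation Harvest <- max(Yield, Rain) + 3 with the constant Harvest = 6.
Soil is not downstream of the intervention, so its value is determined by the original equations.
Soil = -3*Rain + 5  [with Rain=-2]  = 11

11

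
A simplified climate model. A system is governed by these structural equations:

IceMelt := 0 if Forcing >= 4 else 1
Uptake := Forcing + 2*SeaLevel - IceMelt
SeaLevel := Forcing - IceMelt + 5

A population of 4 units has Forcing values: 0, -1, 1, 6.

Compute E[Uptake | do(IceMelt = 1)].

Under do(IceMelt=1), IceMelt's equation is replaced by IceMelt=1 for every unit. Per-unit Uptake: 7, 4, 10, 25. Mean = 11.5.

11.5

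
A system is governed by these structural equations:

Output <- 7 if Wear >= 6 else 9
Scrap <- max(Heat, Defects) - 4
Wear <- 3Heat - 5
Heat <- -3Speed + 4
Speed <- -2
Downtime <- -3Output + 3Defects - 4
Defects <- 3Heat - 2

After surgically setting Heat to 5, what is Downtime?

14

Under do(Heat=5), the mechanism Heat <- -3Speed + 4 is discarded; Heat is fixed at 5.
Wear = 3Heat - 5  [with Heat=5]  = 10
Defects = 3Heat - 2  [with Heat=5]  = 13
Output = 7 if Wear >= 6 else 9  [with Wear=10]  = 7
Downtime = -3Output + 3Defects - 4  [with Output=7, Defects=13]  = 14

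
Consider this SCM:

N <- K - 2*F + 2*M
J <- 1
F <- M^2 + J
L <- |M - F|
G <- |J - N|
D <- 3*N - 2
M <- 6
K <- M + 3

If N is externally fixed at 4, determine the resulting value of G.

3

do(N=4) replaces the equation N <- K - 2*F + 2*M with the constant N = 4.
G = |J - N|  [with J=1, N=4]  = 3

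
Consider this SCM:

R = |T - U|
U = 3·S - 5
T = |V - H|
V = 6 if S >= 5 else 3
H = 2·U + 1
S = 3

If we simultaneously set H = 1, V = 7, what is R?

The joint intervention fixes H = 1, V = 7, removing each variable's own equation.
U = 3·S - 5  [with S=3]  = 4
T = |V - H|  [with V=7, H=1]  = 6
R = |T - U|  [with T=6, U=4]  = 2

2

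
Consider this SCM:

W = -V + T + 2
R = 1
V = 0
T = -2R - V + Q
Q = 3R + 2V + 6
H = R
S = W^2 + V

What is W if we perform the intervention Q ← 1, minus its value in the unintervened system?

-8

do(Q=1) replaces the equation Q = 3R + 2V + 6 with the constant Q = 1.
T = -2R - V + Q  [with R=1, V=0, Q=1]  = -1
W = -V + T + 2  [with V=0, T=-1]  = 1
Without intervention: Q = 3R + 2V + 6  [with R=1, V=0]  = 9; T = -2R - V + Q  [with R=1, V=0, Q=9]  = 7; W = -V + T + 2  [with V=0, T=7]  = 9.
Change = 1 − 9 = -8.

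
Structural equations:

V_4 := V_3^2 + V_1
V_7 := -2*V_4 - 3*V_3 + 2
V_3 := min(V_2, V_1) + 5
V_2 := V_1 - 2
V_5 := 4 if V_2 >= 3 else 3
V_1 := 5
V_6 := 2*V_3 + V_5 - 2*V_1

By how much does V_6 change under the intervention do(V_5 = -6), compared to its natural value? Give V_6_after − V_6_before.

The intervention breaks the incoming arrows to V_5: V_5 := 4 if V_2 >= 3 else 3 no longer applies, and V_5 = -6.
V_2 = V_1 - 2  [with V_1=5]  = 3
V_3 = min(V_2, V_1) + 5  [with V_2=3, V_1=5]  = 8
V_6 = 2*V_3 + V_5 - 2*V_1  [with V_3=8, V_5=-6, V_1=5]  = 0
Without intervention: V_2 = V_1 - 2  [with V_1=5]  = 3; V_3 = min(V_2, V_1) + 5  [with V_2=3, V_1=5]  = 8; V_5 = 4 if V_2 >= 3 else 3  [with V_2=3]  = 4; V_6 = 2*V_3 + V_5 - 2*V_1  [with V_3=8, V_5=4, V_1=5]  = 10.
Change = 0 − 10 = -10.

-10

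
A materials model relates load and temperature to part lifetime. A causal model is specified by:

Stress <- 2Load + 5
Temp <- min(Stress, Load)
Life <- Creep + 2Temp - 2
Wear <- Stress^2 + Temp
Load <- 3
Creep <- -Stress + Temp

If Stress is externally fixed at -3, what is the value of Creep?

0

Under do(Stress=-3), the mechanism Stress <- 2Load + 5 is discarded; Stress is fixed at -3.
Temp = min(Stress, Load)  [with Stress=-3, Load=3]  = -3
Creep = -Stress + Temp  [with Stress=-3, Temp=-3]  = 0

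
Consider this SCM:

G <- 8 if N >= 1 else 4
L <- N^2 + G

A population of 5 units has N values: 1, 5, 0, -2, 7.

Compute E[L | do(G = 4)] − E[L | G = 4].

13.8

The intervention sets G=4 in all 5 units regardless of N. Recomputing L per unit gives 5, 29, 4, 8, 53; average 19.8.
E[L|G=4] averages over only the 2 units with G=4 (N = 0, -2): L = 4, 8, mean 6.
Difference = 19.8 − 6 = 13.8.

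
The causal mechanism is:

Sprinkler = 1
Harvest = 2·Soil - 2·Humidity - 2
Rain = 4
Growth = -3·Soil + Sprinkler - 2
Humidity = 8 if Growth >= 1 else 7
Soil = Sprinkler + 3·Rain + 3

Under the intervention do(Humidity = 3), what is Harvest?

24

The intervention breaks the incoming arrows to Humidity: Humidity = 8 if Growth >= 1 else 7 no longer applies, and Humidity = 3.
Soil = Sprinkler + 3·Rain + 3  [with Sprinkler=1, Rain=4]  = 16
Harvest = 2·Soil - 2·Humidity - 2  [with Soil=16, Humidity=3]  = 24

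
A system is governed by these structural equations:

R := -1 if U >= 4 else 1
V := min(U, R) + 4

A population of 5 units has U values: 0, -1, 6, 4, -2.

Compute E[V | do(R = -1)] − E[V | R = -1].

-0.2

The intervention sets R=-1 in all 5 units regardless of U. Recomputing V per unit gives 3, 3, 3, 3, 2; average 2.8.
Conditioning on R=-1 selects the 2 unit(s) with U ∈ {6, 4}. Their V values: 3, 3. Mean = 3.
Difference = 2.8 − 3 = -0.2.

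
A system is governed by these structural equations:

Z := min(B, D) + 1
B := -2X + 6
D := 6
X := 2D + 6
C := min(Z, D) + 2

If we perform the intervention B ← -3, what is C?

do(B=-3) replaces the equation B := -2X + 6 with the constant B = -3.
Z = min(B, D) + 1  [with B=-3, D=6]  = -2
C = min(Z, D) + 2  [with Z=-2, D=6]  = 0

0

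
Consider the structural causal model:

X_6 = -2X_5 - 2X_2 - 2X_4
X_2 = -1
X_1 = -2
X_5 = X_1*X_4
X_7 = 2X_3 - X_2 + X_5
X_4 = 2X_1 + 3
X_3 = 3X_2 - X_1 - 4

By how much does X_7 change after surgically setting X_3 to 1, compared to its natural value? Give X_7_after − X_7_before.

12

The intervention breaks the incoming arrows to X_3: X_3 = 3X_2 - X_1 - 4 no longer applies, and X_3 = 1.
X_4 = 2X_1 + 3  [with X_1=-2]  = -1
X_5 = X_1*X_4  [with X_1=-2, X_4=-1]  = 2
X_7 = 2X_3 - X_2 + X_5  [with X_3=1, X_2=-1, X_5=2]  = 5
Without intervention: X_3 = 3X_2 - X_1 - 4  [with X_2=-1, X_1=-2]  = -5; X_4 = 2X_1 + 3  [with X_1=-2]  = -1; X_5 = X_1*X_4  [with X_1=-2, X_4=-1]  = 2; X_7 = 2X_3 - X_2 + X_5  [with X_3=-5, X_2=-1, X_5=2]  = -7.
Change = 5 − (-7) = 12.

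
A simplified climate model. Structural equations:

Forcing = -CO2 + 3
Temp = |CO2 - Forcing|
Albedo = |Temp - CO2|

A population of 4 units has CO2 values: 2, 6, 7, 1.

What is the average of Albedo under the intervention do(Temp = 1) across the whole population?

The intervention sets Temp=1 in all 4 units regardless of CO2. Recomputing Albedo per unit gives 1, 5, 6, 0; average 3.

3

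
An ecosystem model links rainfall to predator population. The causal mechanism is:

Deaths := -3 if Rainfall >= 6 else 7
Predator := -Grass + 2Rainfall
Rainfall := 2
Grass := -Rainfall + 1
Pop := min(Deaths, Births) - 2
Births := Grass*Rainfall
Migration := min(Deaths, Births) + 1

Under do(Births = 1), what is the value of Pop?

The intervention breaks the incoming arrows to Births: Births := Grass*Rainfall no longer applies, and Births = 1.
Deaths = -3 if Rainfall >= 6 else 7  [with Rainfall=2]  = 7
Pop = min(Deaths, Births) - 2  [with Deaths=7, Births=1]  = -1

-1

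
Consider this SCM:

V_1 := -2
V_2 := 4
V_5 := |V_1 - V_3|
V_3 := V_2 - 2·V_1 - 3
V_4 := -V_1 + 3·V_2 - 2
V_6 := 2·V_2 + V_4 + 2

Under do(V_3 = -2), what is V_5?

do(V_3=-2) replaces the equation V_3 := V_2 - 2·V_1 - 3 with the constant V_3 = -2.
V_5 = |V_1 - V_3|  [with V_1=-2, V_3=-2]  = 0

0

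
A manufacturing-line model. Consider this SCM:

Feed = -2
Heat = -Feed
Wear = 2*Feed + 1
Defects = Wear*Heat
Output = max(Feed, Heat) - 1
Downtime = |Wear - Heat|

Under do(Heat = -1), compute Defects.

Under do(Heat=-1), the mechanism Heat = -Feed is discarded; Heat is fixed at -1.
Wear = 2*Feed + 1  [with Feed=-2]  = -3
Defects = Wear*Heat  [with Wear=-3, Heat=-1]  = 3

3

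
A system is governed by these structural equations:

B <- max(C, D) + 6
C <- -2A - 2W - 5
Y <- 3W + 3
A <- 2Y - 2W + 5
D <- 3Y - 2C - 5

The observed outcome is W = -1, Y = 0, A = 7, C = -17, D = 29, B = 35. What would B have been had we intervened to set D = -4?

2

The intervention breaks the incoming arrows to D: D <- 3Y - 2C - 5 no longer applies, and D = -4.
Y = 3W + 3  [with W=-1]  = 0
A = 2Y - 2W + 5  [with Y=0, W=-1]  = 7
C = -2A - 2W - 5  [with A=7, W=-1]  = -17
B = max(C, D) + 6  [with C=-17, D=-4]  = 2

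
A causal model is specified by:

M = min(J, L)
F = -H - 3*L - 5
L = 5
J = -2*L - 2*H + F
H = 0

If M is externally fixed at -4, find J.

The intervention breaks the incoming arrows to M: M = min(J, L) no longer applies, and M = -4.
Since J is not a descendant of the intervened variable, it is unaffected.
F = -H - 3*L - 5  [with H=0, L=5]  = -20
J = -2*L - 2*H + F  [with L=5, H=0, F=-20]  = -30

-30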